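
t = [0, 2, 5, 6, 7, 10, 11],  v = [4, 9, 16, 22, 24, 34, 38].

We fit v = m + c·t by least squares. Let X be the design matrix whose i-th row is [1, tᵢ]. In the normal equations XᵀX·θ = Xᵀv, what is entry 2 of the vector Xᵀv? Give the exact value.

Entry 2 ↔ basis t, so (Xᵀv)_{2} = Σᵢ (t)·vᵢ = (0)·(4) + (2)·(9) + (5)·(16) + (6)·(22) + (7)·(24) + (10)·(34) + (11)·(38) = 1156.

1156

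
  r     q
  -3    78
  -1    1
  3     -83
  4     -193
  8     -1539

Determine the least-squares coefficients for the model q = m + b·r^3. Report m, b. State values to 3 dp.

AᵀA·[m, b]ᵀ = Aᵀq reads: 5·m + 575·b = -1736;  575·m + 267699·b = -804668.
(Σ1 = 5, Σr^3 = 575, Σr^3·r^3 = 267699, Σq = -1736, Σr^3·q = -804668.)
Δ = 5·267699 − 575² = 1007870.
m = ((-1736)·267699 − 575·(-804668))/1007870 = -1020682/503935; b = (5·(-804668) − 575·(-1736))/1007870 = -302514/100787.

m = -2.025, b = -3.002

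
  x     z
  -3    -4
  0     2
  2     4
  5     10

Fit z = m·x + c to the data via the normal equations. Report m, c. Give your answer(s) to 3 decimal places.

Sums needed: Σx·x = 38, Σx = 4, Σ1 = 4.
For Aᵀz: Σx·z = 70, Σz = 12.
AᵀA·[m, c]ᵀ = Aᵀz becomes [[38, 4]; [4, 4]]·[m, c]ᵀ = [70, 12]ᵀ.
Eliminating c: 4·(row 1) − 4·(row 2) gives 136·m = 4·70 − 4·12 = 232, so m = 29/17.
Then c = (12 − 4·(29/17))/4 = 22/17.

m = 1.706, c = 1.294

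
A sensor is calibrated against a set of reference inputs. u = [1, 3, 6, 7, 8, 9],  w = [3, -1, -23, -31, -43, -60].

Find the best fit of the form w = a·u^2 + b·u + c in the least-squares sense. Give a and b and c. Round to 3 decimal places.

a = -0.953, b = 1.805, c = 2.066

Setting ∂/∂a … = 0 gives: 14436·a + 1828·b + 240·c = -9965;  1828·a + 240·b + 34·c = -1239;  240·a + 34·b + 6·c = -155.
Row-reducing yields a = -4709/4940, b = 343/190, c = 2552/1235.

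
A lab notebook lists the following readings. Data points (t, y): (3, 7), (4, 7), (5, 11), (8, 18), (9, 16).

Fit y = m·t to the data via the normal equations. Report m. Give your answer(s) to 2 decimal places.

From the data, Σt·t = 195.
Right-hand side: Σt·y = 392.
m = 392/195 = 2.01026.

m = 2.01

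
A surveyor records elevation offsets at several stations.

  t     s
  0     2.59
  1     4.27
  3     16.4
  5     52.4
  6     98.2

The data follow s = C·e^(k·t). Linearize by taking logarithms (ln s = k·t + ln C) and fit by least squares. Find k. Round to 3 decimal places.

Taking logs, ln s = k·t + ln C, so regress ln s on t.
Σt = 15.0000, Σ(t)² = 71.0000, Σln s = 13.7465, Σt·ln s = 57.1600.
Normal system: [[71.0000, 15.0000]; [15.0000, 5]]·[k, ln C]ᵀ = [57.1600, 13.7465]ᵀ.
Solving (det = 130.0000): k = 0.61233, ln C = 0.91230.

k = 0.612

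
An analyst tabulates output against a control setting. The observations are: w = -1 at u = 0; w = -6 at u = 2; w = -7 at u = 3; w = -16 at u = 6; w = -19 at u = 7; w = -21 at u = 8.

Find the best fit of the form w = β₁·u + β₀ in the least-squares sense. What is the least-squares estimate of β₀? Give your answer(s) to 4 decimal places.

Sums needed: Σu·u = 162, Σu = 26, Σ1 = 6.
Right-hand side: Σu·w = -430, Σw = -70.
AᵀA·[β₁, β₀]ᵀ = Aᵀw becomes [[162, 26]; [26, 6]]·[β₁, β₀]ᵀ = [-430, -70]ᵀ.
Determinant 162·6 − 26² = 296.
β₁ = ((-430)·6 − 26·(-70))/296 = -95/37; β₀ = (162·(-70) − 26·(-430))/296 = -20/37.

β₀ = -0.5405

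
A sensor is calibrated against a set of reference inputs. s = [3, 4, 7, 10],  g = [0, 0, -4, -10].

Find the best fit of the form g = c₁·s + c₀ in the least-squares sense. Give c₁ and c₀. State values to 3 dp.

c₁ = -1.467, c₀ = 5.300

Compute the Gram sums: Σs·s = 174, Σs = 24, Σ1 = 4.
Right-hand side: Σs·g = -128, Σg = -14.
AᵀA·[c₁, c₀]ᵀ = Aᵀg becomes [[174, 24]; [24, 4]]·[c₁, c₀]ᵀ = [-128, -14]ᵀ.
Δ = 174·4 − 24² = 120.
c₁ = ((-128)·4 − 24·(-14))/120 = -22/15; c₀ = (174·(-14) − 24·(-128))/120 = 53/10.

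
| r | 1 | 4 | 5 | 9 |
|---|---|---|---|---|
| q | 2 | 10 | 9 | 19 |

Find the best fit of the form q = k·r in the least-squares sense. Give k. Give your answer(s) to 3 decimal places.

k = 2.098

Normal-equation sums: Σr·r = 123.
And Σr·q = 258.
k = 258/123 = 2.09756.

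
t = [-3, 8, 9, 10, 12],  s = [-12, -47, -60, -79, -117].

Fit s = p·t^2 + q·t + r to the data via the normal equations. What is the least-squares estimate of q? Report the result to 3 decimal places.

q = 1.700

Sums needed: Σt^2·t^2 = 41474, Σt^2·t = 3942, Σt^2 = 398, Σt·t = 398, Σt = 36, Σ1 = 5.
Right-hand side: Σt^2·s = -32724, Σt·s = -3074, Σs = -315.
So MᵀM·[p, q, r]ᵀ = Mᵀs: [[41474, 3942, 398]; [3942, 398, 36]; [398, 36, 5]]·[p, q, r]ᵀ = [-32724, -3074, -315]ᵀ.
Solving the 3×3 system (Gaussian elimination) gives p = -5781/5972, q = 10153/5972, r = 5415/2986.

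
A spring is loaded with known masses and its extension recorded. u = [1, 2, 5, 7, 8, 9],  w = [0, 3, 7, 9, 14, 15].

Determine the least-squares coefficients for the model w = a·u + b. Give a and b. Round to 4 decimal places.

With design matrix X, XᵀX = [[224, 32]; [32, 6]] and Xᵀw = [351, 48]ᵀ.
Δ = 224·6 − 32² = 320.
a = (351·6 − 32·48)/320 = 57/32; b = (224·48 − 32·351)/320 = -3/2.

a = 1.7813, b = -1.5000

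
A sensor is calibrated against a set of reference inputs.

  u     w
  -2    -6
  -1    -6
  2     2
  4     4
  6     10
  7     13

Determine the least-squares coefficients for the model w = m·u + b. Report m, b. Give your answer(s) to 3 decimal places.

Entries of AᵀA: Σu·u = 110, Σu = 16, Σ1 = 6.
For Aᵀw: Σu·w = 189, Σw = 17.
Determinant 110·6 − 16² = 404.
m = (189·6 − 16·17)/404 = 431/202; b = (110·17 − 16·189)/404 = -577/202.

m = 2.134, b = -2.856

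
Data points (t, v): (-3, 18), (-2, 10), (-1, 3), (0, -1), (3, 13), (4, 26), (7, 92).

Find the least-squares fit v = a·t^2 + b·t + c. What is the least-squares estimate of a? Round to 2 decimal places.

Forming MᵀM = [[2836, 398, 88]; [398, 88, 8]; [88, 8, 7]] and Mᵀv = [5246, 710, 161]ᵀ gives MᵀM·[a, b, c]ᵀ = Mᵀv.
Solving the 3×3 system (Gaussian elimination) gives a = 56951/27963, b = -28283/27963, c = -40483/27963.

a = 2.04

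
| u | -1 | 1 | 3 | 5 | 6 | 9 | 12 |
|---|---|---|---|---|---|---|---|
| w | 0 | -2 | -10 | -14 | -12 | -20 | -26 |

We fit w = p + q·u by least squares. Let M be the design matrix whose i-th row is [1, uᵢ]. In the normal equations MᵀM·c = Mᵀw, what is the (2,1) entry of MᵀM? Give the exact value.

35

Row 2 ↔ basis u, column 1 ↔ basis 1, so (MᵀM)_{2,1} = Σᵢ u = (-1)·(1) + (1)·(1) + (3)·(1) + (5)·(1) + (6)·(1) + (9)·(1) + (12)·(1) = 35.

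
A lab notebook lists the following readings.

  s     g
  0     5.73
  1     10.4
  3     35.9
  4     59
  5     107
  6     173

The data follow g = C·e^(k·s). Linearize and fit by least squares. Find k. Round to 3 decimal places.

k = 0.573

Linearized form: ln g = k·s + ln C. From the 6 transformed points,
Sums: Σs = 19.0000, Σ(s)² = 87.0000, Σln g = 21.5719, Σs·ln g = 83.6781.
Normal system: [[87.0000, 19.0000]; [19.0000, 6]]·[k, ln C]ᵀ = [83.6781, 21.5719]ᵀ.
Δ = 87.0000·6 − (19.0000)² = 161.0000; k = (83.6781·6 − 19.0000·21.5719)/161.0000 = 0.57268, ln C = (87.0000·21.5719 − 19.0000·83.6781)/161.0000 = 1.78182.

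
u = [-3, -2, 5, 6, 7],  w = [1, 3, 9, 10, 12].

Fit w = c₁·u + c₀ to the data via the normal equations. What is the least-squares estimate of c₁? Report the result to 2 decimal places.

c₁ = 1.00

With design matrix A, AᵀA = [[123, 13]; [13, 5]] and Aᵀw = [180, 35]ᵀ.
Determinant 123·5 − 13² = 446.
c₁ = (180·5 − 13·35)/446 = 445/446; c₀ = (123·35 − 13·180)/446 = 1965/446.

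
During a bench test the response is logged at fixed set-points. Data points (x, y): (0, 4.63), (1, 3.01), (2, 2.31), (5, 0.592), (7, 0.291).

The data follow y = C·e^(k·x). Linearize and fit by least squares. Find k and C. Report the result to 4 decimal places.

k = -0.4007, C = 4.6871

With ln yᵢ as the transformed response and xᵢ as the regressor:
XᵀX = [[79.0000, 15.0000]; [15.0000, 5]], rhs = [-8.4858, 1.7131]ᵀ  (here Σx = 15.0000, Σ(x)² = 79.0000, Σln y = 1.7131, Σx·ln y = -8.4858).
Solving (det = 170.0000): k = -0.40074, ln C = 1.54482, so C = exp(1.54482) = 4.68713.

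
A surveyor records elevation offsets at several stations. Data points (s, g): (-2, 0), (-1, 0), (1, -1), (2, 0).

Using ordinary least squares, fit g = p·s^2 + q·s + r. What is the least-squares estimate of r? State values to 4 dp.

r = -0.6667

Setting ∂/∂p … = 0 gives: 34·p + 0·q + 10·r = -1;  0·p + 10·q + 0·r = -1;  10·p + 0·q + 4·r = -1.
(Σs^2·s^2 = 34, Σs^2·s = 0, Σs^2 = 10, Σs·s = 10, Σs = 0, Σ1 = 4, Σs^2·g = -1, Σs·g = -1, Σg = -1.)
Row-reducing yields p = 1/6, q = -1/10, r = -2/3.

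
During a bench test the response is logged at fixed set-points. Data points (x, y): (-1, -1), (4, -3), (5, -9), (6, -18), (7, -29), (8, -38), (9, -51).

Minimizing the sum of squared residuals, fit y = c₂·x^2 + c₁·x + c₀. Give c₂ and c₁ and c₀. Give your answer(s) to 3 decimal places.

c₂ = -0.899, c₁ = 2.106, c₀ = 2.196

Compute the Gram sums: Σx^2·x^2 = 15236, Σx^2·x = 1988, Σx^2 = 272, Σx·x = 272, Σx = 38, Σ1 = 7.
Moment sums: Σx^2·y = -8906, Σx·y = -1130, Σy = -149.
Normal equations: [[15236, 1988, 272]; [1988, 272, 38]; [272, 38, 7]]·[c₂, c₁, c₀]ᵀ = [-8906, -1130, -149]ᵀ.
Row-reducing yields c₂ = -2365/2632, c₁ = 27717/13160, c₀ = 14451/6580.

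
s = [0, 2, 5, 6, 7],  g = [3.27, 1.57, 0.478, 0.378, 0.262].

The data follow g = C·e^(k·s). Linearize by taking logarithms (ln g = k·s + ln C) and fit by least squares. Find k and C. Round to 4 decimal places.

With ln gᵢ as the transformed response and sᵢ as the regressor:
Σs = 20.0000, Σ(s)² = 114.0000, Σln g = -1.4146, Σs·ln g = -18.0016.
Equations: 114.0000·k + 20.0000·ln C = -18.0016;  20.0000·k + 5·ln C = -1.4146.
Solving (det = 170.0000): k = -0.36304, ln C = 1.16926, so C = exp(1.16926) = 3.21960.

k = -0.3630, C = 3.2196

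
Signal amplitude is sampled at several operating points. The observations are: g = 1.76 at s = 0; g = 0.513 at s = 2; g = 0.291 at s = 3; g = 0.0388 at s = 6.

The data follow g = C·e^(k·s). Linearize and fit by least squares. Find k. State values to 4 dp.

Linearized form: ln g = k·s + ln C. From the 4 transformed points,
XᵀX = [[49.0000, 11.0000]; [11.0000, 4]], rhs = [-24.5343, -4.5859]ᵀ  (here Σs = 11.0000, Σ(s)² = 49.0000, Σln g = -4.5859, Σs·ln g = -24.5343).
Δ = 49.0000·4 − (11.0000)² = 75.0000; k = (-24.5343·4 − 11.0000·-4.5859)/75.0000 = -0.63589, ln C = (49.0000·-4.5859 − 11.0000·-24.5343)/75.0000 = 0.60222.

k = -0.6359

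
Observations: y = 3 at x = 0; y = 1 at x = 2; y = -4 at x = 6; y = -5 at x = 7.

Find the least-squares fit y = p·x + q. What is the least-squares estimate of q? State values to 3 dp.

q = 3.130

Sums needed: Σx·x = 89, Σx = 15, Σ1 = 4.
Right-hand side: Σx·y = -57, Σy = -5.
Δ = 89·4 − 15² = 131.
p = ((-57)·4 − 15·(-5))/131 = -153/131; q = (89·(-5) − 15·(-57))/131 = 410/131.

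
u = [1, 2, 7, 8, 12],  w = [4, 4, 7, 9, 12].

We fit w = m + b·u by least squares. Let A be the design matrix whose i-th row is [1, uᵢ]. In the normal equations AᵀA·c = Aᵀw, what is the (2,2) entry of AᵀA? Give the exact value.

Row 2 ↔ basis u, column 2 ↔ basis u, so (AᵀA)_{2,2} = Σᵢ (u)·(u) = (1)·(1) + (2)·(2) + (7)·(7) + (8)·(8) + (12)·(12) = 262.

262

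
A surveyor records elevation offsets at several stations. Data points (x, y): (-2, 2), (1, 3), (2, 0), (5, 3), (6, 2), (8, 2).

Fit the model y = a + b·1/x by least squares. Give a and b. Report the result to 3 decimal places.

With design matrix M, MᵀM = [[6, 179/120]; [179/120, 22801/14400]] and Mᵀy = [12, 191/60]ᵀ.
Eliminating b: (22801/14400)·(row 1) − (179/120)·(row 2) gives (20953/2880)·a = (22801/14400)·12 − (179/120)·(191/60) = 102617/7200, so a = 205234/104765.
Then b = ((191/60) − (179/120)·(205234/104765))/(22801/14400) = 3456/20953.

a = 1.959, b = 0.165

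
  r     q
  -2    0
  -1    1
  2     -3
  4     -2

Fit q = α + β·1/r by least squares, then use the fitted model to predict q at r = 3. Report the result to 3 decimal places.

Forming XᵀX = [[4, -3/4]; [-3/4, 25/16]] and Xᵀq = [-4, -3]ᵀ gives XᵀX·[α, β]ᵀ = Xᵀq.
Eliminating β: (25/16)·(row 1) − (-3/4)·(row 2) gives (91/16)·α = (25/16)·(-4) − (-3/4)·(-3) = -17/2, so α = -136/91.
Then β = ((-3) − (-3/4)·(-136/91))/(25/16) = -240/91.
At r = 3: q̂ = (-136/91)·(1) + (-240/91)·(1/3) = -216/91.

q̂ = -2.374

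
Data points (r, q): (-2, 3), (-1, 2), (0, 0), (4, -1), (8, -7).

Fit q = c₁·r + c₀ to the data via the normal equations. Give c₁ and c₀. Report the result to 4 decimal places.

The normal equations are: 85·c₁ + 9·c₀ = -68;  9·c₁ + 5·c₀ = -3.
Determinant 85·5 − 9² = 344.
c₁ = ((-68)·5 − 9·(-3))/344 = -313/344; c₀ = (85·(-3) − 9·(-68))/344 = 357/344.

c₁ = -0.9099, c₀ = 1.0378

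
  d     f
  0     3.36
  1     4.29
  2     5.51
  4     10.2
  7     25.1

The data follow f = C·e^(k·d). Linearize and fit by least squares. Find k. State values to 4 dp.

k = 0.2904

With ln fᵢ as the transformed response and dᵢ as the regressor:
Σd = 14.0000, Σ(d)² = 70.0000, Σln f = 9.9200, Σd·ln f = 36.7190.
Normal system: [[70.0000, 14.0000]; [14.0000, 5]]·[k, ln C]ᵀ = [36.7190, 9.9200]ᵀ.
Solving (det = 154.0000): k = 0.29035, ln C = 1.17102.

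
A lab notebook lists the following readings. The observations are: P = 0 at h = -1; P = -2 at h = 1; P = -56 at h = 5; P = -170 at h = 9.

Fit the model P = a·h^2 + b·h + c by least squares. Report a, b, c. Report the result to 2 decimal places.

a = -1.93, b = -1.58, c = 0.76

The normal equations are: 7188·a + 854·b + 108·c = -15172;  854·a + 108·b + 14·c = -1812;  108·a + 14·b + 4·c = -228.
Solving the 3×3 system (Gaussian elimination) gives a = -385/199, b = -314/199, c = 151/199.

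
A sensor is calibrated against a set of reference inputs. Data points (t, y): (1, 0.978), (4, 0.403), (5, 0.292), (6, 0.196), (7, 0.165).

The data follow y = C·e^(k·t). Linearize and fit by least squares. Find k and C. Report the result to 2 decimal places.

Taking logs, ln y = k·t + ln C, so regress ln y on t.
Σt = 23.0000, Σ(t)² = 127.0000, Σln y = -5.5935, Σt·ln y = -32.2030.
Equations: 127.0000·k + 23.0000·ln C = -32.2030;  23.0000·k + 5·ln C = -5.5935.
Solving (det = 106.0000): k = -0.30532, ln C = 0.28579, so C = exp(0.28579) = 1.33081.

k = -0.31, C = 1.33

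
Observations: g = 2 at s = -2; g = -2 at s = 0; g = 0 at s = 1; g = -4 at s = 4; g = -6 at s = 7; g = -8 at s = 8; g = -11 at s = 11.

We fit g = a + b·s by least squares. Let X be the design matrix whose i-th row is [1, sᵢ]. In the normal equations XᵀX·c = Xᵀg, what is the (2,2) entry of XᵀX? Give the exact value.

Row 2 ↔ basis s, column 2 ↔ basis s, so (XᵀX)_{2,2} = Σᵢ (s)·(s) = (-2)·(-2) + (0)·(0) + (1)·(1) + (4)·(4) + (7)·(7) + (8)·(8) + (11)·(11) = 255.

255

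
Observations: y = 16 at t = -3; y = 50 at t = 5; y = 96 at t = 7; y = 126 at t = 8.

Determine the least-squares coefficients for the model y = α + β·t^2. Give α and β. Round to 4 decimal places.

α = -1.0204, β = 1.9869

Setting ∂/∂α … = 0 gives: 4·α + 147·β = 288;  147·α + 7203·β = 14162.
(Σ1 = 4, Σt^2 = 147, Σt^2·t^2 = 7203, Σy = 288, Σt^2·y = 14162.)
Determinant 4·7203 − 147² = 7203.
α = (288·7203 − 147·14162)/7203 = -50/49; β = (4·14162 − 147·288)/7203 = 14312/7203.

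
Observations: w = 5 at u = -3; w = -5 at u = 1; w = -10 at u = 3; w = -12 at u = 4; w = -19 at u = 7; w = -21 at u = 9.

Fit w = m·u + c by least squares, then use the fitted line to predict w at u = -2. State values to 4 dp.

ŵ = 1.8689

Setting ∂/∂m … = 0 gives: 165·m + 21·c = -420;  21·m + 6·c = -62.
Determinant 165·6 − 21² = 549.
m = ((-420)·6 − 21·(-62))/549 = -406/183; c = (165·(-62) − 21·(-420))/549 = -470/183.
At u = -2: ŵ = (-406/183)·(-2) + (-470/183)·(1) = 114/61.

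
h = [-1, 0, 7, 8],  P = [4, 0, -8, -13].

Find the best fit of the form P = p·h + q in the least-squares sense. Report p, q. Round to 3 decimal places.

p = -1.608, q = 1.377

Sums needed: Σh·h = 114, Σh = 14, Σ1 = 4.
For XᵀP: Σh·P = -164, ΣP = -17.
So XᵀX·[p, q]ᵀ = XᵀP: [[114, 14]; [14, 4]]·[p, q]ᵀ = [-164, -17]ᵀ.
Determinant 114·4 − 14² = 260.
p = ((-164)·4 − 14·(-17))/260 = -209/130; q = (114·(-17) − 14·(-164))/260 = 179/130.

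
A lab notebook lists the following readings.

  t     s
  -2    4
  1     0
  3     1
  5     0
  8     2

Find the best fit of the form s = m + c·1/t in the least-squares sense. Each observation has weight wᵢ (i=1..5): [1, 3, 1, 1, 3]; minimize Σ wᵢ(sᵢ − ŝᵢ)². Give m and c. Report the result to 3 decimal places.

Normal-equation sums: Σwᵢ·1 = 9, Σwᵢ·1/t = 409/120, Σwᵢ·1/t·1/t = 49651/14400.
Moment sums: Σwᵢ·s = 11, Σwᵢ·1/t·s = -11/12.
XᵀWX·[m, c]ᵀ = XᵀWs becomes [[9, 409/120]; [409/120, 49651/14400]]·[m, c]ᵀ = [11, -11/12]ᵀ.
Eliminating c: (49651/14400)·(row 1) − (409/120)·(row 2) gives (139789/7200)·m = (49651/14400)·11 − (409/120)·(-11/12) = 591151/14400, so m = 591151/279578.
Then c = ((-11/12) − (409/120)·(591151/279578))/(49651/14400) = -329340/139789.

m = 2.114, c = -2.356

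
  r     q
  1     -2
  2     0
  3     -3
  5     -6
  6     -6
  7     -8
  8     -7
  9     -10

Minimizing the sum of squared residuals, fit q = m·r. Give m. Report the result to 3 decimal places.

From the data, Σr·r = 269.
Right-hand side: Σr·q = -279.
XᵀX·[m]ᵀ = Xᵀq becomes [[269]]·[m]ᵀ = [-279]ᵀ.
m = (-279)/269 = -1.03717.

m = -1.037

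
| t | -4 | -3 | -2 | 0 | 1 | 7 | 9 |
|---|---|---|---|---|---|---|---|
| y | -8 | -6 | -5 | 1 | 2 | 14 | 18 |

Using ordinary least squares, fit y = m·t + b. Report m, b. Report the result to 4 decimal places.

Compute the Gram sums: Σt·t = 160, Σt = 8, Σ1 = 7.
Right-hand side: Σt·y = 322, Σy = 16.
Normal equations: [[160, 8]; [8, 7]]·[m, b]ᵀ = [322, 16]ᵀ.
Δ = 160·7 − 8² = 1056.
m = (322·7 − 8·16)/1056 = 1063/528; b = (160·16 − 8·322)/1056 = -1/66.

m = 2.0133, b = -0.0152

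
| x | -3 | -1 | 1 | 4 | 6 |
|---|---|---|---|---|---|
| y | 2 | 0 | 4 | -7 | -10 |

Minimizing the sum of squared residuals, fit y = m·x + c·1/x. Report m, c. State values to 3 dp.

m = -1.739, c = 3.912

AᵀA·[m, c]ᵀ = Aᵀy reads: 63·m + 5·c = -90;  5·m + (317/144)·c = -1/12.
Eliminating c: (317/144)·(row 1) − 5·(row 2) gives (1819/16)·m = (317/144)·(-90) − 5·(-1/12) = -4745/24, so m = -9490/5457.
Then c = ((-1/12) − 5·(-9490/5457))/(317/144) = 7116/1819.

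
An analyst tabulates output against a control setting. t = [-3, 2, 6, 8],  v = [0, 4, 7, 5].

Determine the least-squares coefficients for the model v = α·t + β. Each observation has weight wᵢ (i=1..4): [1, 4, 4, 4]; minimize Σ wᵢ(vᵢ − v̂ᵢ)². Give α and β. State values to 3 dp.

α = 0.430, β = 2.905

Setting ∂/∂α … = 0 gives: 425·α + 61·β = 360;  61·α + 13·β = 64.
det = 425·13 − 61² = 1804.
α = (360·13 − 61·64)/1804 = 194/451; β = (425·64 − 61·360)/1804 = 1310/451.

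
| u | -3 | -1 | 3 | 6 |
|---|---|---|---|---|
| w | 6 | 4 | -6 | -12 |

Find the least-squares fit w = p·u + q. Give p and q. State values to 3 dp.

p = -2.092, q = 0.615

Forming MᵀM = [[55, 5]; [5, 4]] and Mᵀw = [-112, -8]ᵀ gives MᵀM·[p, q]ᵀ = Mᵀw.
Eliminating q: 4·(row 1) − 5·(row 2) gives 195·p = 4·(-112) − 5·(-8) = -408, so p = -136/65.
Then q = ((-8) − 5·(-136/65))/4 = 8/13.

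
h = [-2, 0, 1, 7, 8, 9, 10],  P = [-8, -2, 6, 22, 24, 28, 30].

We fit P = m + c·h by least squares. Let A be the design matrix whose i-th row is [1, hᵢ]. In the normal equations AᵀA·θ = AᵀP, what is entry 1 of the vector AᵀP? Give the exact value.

100

Entry 1 ↔ basis 1, so (AᵀP)_{1} = Σᵢ Pᵢ = (1)·(-8) + (1)·(-2) + (1)·(6) + (1)·(22) + (1)·(24) + (1)·(28) + (1)·(30) = 100.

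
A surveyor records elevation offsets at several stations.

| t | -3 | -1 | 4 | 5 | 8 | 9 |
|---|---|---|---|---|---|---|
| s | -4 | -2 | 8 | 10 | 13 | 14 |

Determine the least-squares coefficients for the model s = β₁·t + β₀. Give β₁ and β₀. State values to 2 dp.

β₁ = 1.59, β₀ = 0.68

Entries of XᵀX: Σt·t = 196, Σt = 22, Σ1 = 6.
Right-hand side: Σt·s = 326, Σs = 39.
Normal equations: [[196, 22]; [22, 6]]·[β₁, β₀]ᵀ = [326, 39]ᵀ.
Eliminating β₀: 6·(row 1) − 22·(row 2) gives 692·β₁ = 6·326 − 22·39 = 1098, so β₁ = 549/346.
Then β₀ = (39 − 22·(549/346))/6 = 118/173.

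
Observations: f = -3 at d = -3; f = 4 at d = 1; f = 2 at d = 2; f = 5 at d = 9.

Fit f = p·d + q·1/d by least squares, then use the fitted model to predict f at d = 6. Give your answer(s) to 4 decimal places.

XᵀX·[p, q]ᵀ = Xᵀf reads: 95·p + 4·q = 62;  4·p + (445/324)·q = 59/9.
Δ = 95·(445/324) − 4² = 37091/324.
p = (62·(445/324) − 4·(59/9))/(37091/324) = 19094/37091; q = (95·(59/9) − 4·62)/(37091/324) = 121428/37091.
At d = 6: f̂ = (19094/37091)·(6) + (121428/37091)·(1/6) = 134802/37091.

f̂ = 3.6344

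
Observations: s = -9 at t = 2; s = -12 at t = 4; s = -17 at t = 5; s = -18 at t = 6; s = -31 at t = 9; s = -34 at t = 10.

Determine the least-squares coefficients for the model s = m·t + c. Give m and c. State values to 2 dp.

Sums needed: Σt·t = 262, Σt = 36, Σ1 = 6.
Right-hand side: Σt·s = -878, Σs = -121.
Δ = 262·6 − 36² = 276.
m = ((-878)·6 − 36·(-121))/276 = -76/23; c = (262·(-121) − 36·(-878))/276 = -47/138.

m = -3.30, c = -0.34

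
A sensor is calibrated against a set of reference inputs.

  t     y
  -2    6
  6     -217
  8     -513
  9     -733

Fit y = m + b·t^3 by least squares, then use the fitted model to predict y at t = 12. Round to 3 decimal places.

AᵀA·[m, b]ᵀ = Aᵀy reads: 4·m + 1449·b = -1457;  1449·m + 840305·b = -843933.
(Σ1 = 4, Σt^3 = 1449, Σt^3·t^3 = 840305, Σy = -1457, Σt^3·y = -843933.)
Eliminating b: 840305·(row 1) − 1449·(row 2) gives 1261619·m = 840305·(-1457) − 1449·(-843933) = -1465468, so m = -63716/54853.
Then b = ((-843933) − 1449·(-63716/54853))/840305 = -1264539/1261619.
At t = 12: ŷ = (-63716/54853)·(1) + (-1264539/1261619)·(1728) = -2186588860/1261619.

ŷ = -1733.161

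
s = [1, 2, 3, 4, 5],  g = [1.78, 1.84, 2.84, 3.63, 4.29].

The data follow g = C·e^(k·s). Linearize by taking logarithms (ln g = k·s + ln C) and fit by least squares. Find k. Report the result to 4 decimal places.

With ln gᵢ as the transformed response and sᵢ as the regressor:
Σs = 15.0000, Σ(s)² = 55.0000, Σln g = 4.9757, Σs·ln g = 17.3659.
Equations: 55.0000·k + 15.0000·ln C = 17.3659;  15.0000·k + 5·ln C = 4.9757.
Δ = 55.0000·5 − (15.0000)² = 50.0000; k = (17.3659·5 − 15.0000·4.9757)/50.0000 = 0.24388, ln C = (55.0000·4.9757 − 15.0000·17.3659)/50.0000 = 0.26350.

k = 0.2439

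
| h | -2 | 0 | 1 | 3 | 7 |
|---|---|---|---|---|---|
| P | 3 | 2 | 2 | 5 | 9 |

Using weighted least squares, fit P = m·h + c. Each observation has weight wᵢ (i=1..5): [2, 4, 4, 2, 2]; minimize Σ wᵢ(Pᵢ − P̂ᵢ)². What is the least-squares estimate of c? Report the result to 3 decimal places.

c = 2.414

With design matrix X, XᵀWX = [[128, 20]; [20, 14]] and XᵀWP = [152, 50]ᵀ.
Determinant 128·14 − 20² = 1392.
m = (152·14 − 20·50)/1392 = 47/58; c = (128·50 − 20·152)/1392 = 70/29.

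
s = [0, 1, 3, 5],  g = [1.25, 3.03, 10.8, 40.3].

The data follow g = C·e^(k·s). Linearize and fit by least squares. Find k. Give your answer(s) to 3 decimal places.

Linearized form: ln g = k·s + ln C. From the 4 transformed points,
Σs = 9.0000, Σ(s)² = 35.0000, Σln g = 7.4076, Σs·ln g = 26.7290.
Normal system: [[35.0000, 9.0000]; [9.0000, 4]]·[k, ln C]ᵀ = [26.7290, 7.4076]ᵀ.
Solving (det = 59.0000): k = 0.68216, ln C = 0.31704.

k = 0.682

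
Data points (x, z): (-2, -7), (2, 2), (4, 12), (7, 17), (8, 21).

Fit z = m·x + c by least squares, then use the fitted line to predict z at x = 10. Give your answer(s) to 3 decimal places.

ẑ = 26.414

The normal system AᵀA·[m, c]ᵀ = Aᵀz is [[137, 19]; [19, 5]]·[m, c]ᵀ = [353, 45]ᵀ.
Eliminating c: 5·(row 1) − 19·(row 2) gives 324·m = 5·353 − 19·45 = 910, so m = 455/162.
Then c = (45 − 19·(455/162))/5 = -271/162.
At x = 10: ẑ = (455/162)·(10) + (-271/162)·(1) = 4279/162.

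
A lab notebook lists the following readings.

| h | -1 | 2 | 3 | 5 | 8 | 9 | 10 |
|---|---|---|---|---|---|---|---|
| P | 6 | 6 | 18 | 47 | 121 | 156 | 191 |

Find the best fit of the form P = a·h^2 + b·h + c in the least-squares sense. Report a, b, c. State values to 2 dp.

a = 2.02, b = -1.21, c = 2.30

Forming XᵀX = [[21380, 2400, 284]; [2400, 284, 36]; [284, 36, 7]] and XᵀP = [40847, 4577, 545]ᵀ gives XᵀX·[a, b, c]ᵀ = XᵀP.
Inverting the 3×3 Gram matrix, [a, b, c]ᵀ = [324563/160964, -195541/160964, 92463/40241]ᵀ.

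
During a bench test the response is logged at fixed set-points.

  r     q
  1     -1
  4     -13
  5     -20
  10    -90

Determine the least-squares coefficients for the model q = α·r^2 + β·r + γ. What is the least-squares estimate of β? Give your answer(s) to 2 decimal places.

β = 1.22

AᵀA·[α, β, γ]ᵀ = Aᵀq reads: 10882·α + 1190·β + 142·γ = -9709;  1190·α + 142·β + 20·γ = -1053;  142·α + 20·β + 4·γ = -124.
(Σr^2·r^2 = 10882, Σr^2·r = 1190, Σr^2 = 142, Σr·r = 142, Σr = 20, Σ1 = 4, Σr^2·q = -9709, Σr·q = -1053, Σq = -124.)
Row-reducing yields α = -2509/2487, β = 2023/1658, γ = -3200/2487.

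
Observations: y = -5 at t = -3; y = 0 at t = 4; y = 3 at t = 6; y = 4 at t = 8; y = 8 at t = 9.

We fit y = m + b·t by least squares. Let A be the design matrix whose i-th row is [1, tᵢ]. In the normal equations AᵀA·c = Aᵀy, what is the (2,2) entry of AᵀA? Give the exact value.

206

Row 2 ↔ basis t, column 2 ↔ basis t, so (AᵀA)_{2,2} = Σᵢ (t)·(t) = (-3)·(-3) + (4)·(4) + (6)·(6) + (8)·(8) + (9)·(9) = 206.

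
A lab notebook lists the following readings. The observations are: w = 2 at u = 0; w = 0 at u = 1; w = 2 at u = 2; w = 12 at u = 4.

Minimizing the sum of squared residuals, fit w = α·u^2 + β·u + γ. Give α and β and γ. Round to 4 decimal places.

Setting ∂/∂α … = 0 gives: 273·α + 73·β + 21·γ = 200;  73·α + 21·β + 7·γ = 52;  21·α + 7·β + 4·γ = 16.
Row-reducing yields α = 29/22, β = -299/110, γ = 101/55.

α = 1.3182, β = -2.7182, γ = 1.8364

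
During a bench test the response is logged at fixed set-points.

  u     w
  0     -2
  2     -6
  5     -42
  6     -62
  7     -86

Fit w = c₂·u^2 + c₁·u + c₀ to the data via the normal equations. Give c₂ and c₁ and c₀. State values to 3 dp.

c₂ = -2.000, c₁ = 2.000, c₀ = -2.000

Sums needed: Σu^2·u^2 = 4338, Σu^2·u = 692, Σu^2 = 114, Σu·u = 114, Σu = 20, Σ1 = 5.
Moment sums: Σu^2·w = -7520, Σu·w = -1196, Σw = -198.
Normal equations: [[4338, 692, 114]; [692, 114, 20]; [114, 20, 5]]·[c₂, c₁, c₀]ᵀ = [-7520, -1196, -198]ᵀ.
Inverting the 3×3 Gram matrix, [c₂, c₁, c₀]ᵀ = [-2, 2, -2]ᵀ.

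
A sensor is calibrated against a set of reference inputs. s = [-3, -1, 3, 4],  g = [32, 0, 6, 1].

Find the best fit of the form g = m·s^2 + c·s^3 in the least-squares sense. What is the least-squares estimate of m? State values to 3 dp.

m = 2.062

MᵀM·[m, c]ᵀ = Mᵀg reads: 419·m + 1023·c = 358;  1023·m + 5555·c = -638.
(Σs^2·s^2 = 419, Σs^2·s^3 = 1023, Σs^3·s^3 = 5555, Σs^2·g = 358, Σs^3·g = -638.)
Eliminating c: 5555·(row 1) − 1023·(row 2) gives 1281016·m = 5555·358 − 1023·(-638) = 2641364, so m = 60031/29114.
Then c = ((-638) − 1023·(60031/29114))/5555 = -14399/29114.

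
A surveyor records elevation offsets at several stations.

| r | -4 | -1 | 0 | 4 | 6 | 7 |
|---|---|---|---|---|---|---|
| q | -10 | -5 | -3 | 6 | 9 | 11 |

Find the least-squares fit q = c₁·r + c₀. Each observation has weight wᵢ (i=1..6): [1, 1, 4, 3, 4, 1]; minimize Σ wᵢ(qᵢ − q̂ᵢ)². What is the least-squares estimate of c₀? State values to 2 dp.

c₀ = -2.66

Entries of MᵀWM: Σwᵢ·r·r = 258, Σwᵢ·r = 38, Σwᵢ·1 = 14.
For MᵀWq: Σwᵢ·r·q = 410, Σwᵢ·q = 38.
Normal equations: [[258, 38]; [38, 14]]·[c₁, c₀]ᵀ = [410, 38]ᵀ.
Determinant 258·14 − 38² = 2168.
c₁ = (410·14 − 38·38)/2168 = 537/271; c₀ = (258·38 − 38·410)/2168 = -722/271.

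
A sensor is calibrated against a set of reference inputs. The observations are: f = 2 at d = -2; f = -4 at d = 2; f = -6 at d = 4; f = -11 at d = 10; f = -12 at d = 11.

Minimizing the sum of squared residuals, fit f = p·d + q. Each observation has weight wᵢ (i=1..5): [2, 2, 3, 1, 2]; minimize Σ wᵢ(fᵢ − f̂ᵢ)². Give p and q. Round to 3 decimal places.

p = -1.032, q = -1.159

The normal equations are: 406·p + 44·q = -470;  44·p + 10·q = -57.
(Σwᵢ·d·d = 406, Σwᵢ·d = 44, Σwᵢ·1 = 10, Σwᵢ·d·f = -470, Σwᵢ·f = -57.)
Δ = 406·10 − 44² = 2124.
p = ((-470)·10 − 44·(-57))/2124 = -548/531; q = (406·(-57) − 44·(-470))/2124 = -1231/1062.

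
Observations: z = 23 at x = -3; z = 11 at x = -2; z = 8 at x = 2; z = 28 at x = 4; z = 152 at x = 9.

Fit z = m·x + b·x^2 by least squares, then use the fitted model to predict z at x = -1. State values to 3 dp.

With design matrix A, AᵀA = [[114, 766]; [766, 6930]] and Aᵀz = [1405, 13043]ᵀ.
Determinant 114·6930 − 766² = 203264.
m = (1405·6930 − 766·13043)/203264 = -15893/12704; b = (114·13043 − 766·1405)/203264 = 25667/12704.
At x = -1: ẑ = (-15893/12704)·(-1) + (25667/12704)·(1) = 5195/1588.

ẑ = 3.271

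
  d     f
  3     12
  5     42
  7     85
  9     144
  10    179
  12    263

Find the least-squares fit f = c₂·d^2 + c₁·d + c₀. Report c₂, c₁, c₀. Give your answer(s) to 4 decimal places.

From the data, Σd^2·d^2 = 40404, Σd^2·d = 3952, Σd^2 = 408, Σd·d = 408, Σd = 46, Σ1 = 6.
Moment sums: Σd^2·f = 72759, Σd·f = 7083, Σf = 725.
Solving the 3×3 system (Gaussian elimination) gives c₂ = 62609/32316, c₁ = -3492/2693, c₀ = -15649/16158.

c₂ = 1.9374, c₁ = -1.2967, c₀ = -0.9685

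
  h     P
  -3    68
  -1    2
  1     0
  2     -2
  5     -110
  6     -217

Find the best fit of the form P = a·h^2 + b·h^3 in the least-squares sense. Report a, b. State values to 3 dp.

Setting ∂/∂a … = 0 gives: 2020·a + 10690·b = -9956;  10690·a + 63076·b = -62476.
(Σh^2·h^2 = 2020, Σh^2·h^3 = 10690, Σh^3·h^3 = 63076, Σh^2·P = -9956, Σh^3·P = -62476.)
Determinant 2020·63076 − 10690² = 13137420.
a = ((-9956)·63076 − 10690·(-62476))/13137420 = 9970946/3284355; b = (2020·(-62476) − 10690·(-9956))/13137420 = -988594/656871.

a = 3.036, b = -1.505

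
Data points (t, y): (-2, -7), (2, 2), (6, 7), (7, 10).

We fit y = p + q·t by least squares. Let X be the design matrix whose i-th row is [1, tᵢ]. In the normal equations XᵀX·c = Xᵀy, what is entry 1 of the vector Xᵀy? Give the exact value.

Entry 1 ↔ basis 1, so (Xᵀy)_{1} = Σᵢ yᵢ = (1)·(-7) + (1)·(2) + (1)·(7) + (1)·(10) = 12.

12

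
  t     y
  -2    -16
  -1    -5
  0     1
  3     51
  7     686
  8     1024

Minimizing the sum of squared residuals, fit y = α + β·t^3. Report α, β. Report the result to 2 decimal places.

Forming AᵀA = [[6, 873]; [873, 380587]] and Aᵀy = [1741, 761096]ᵀ gives AᵀA·[α, β]ᵀ = Aᵀy.
Eliminating β: 380587·(row 1) − 873·(row 2) gives 1521393·α = 380587·1741 − 873·761096 = -1834841, so α = -1834841/1521393.
Then β = (761096 − 873·(-1834841/1521393))/380587 = 1015561/507131.

α = -1.21, β = 2.00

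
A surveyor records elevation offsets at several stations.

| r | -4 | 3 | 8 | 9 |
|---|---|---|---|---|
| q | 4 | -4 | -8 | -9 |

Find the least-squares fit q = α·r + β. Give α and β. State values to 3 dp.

α = -0.991, β = -0.288

Entries of MᵀM: Σr·r = 170, Σr = 16, Σ1 = 4.
For Mᵀq: Σr·q = -173, Σq = -17.
MᵀM·[α, β]ᵀ = Mᵀq becomes [[170, 16]; [16, 4]]·[α, β]ᵀ = [-173, -17]ᵀ.
Determinant 170·4 − 16² = 424.
α = ((-173)·4 − 16·(-17))/424 = -105/106; β = (170·(-17) − 16·(-173))/424 = -61/212.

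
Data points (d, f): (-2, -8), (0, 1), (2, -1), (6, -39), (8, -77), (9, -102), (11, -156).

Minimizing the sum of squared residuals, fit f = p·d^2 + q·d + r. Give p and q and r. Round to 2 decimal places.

Normal-equation sums: Σd^2·d^2 = 26626, Σd^2·d = 2788, Σd^2 = 310, Σd·d = 310, Σd = 34, Σ1 = 7.
Right-hand side: Σd^2·f = -33506, Σd·f = -3470, Σf = -382.
MᵀM·[p, q, r]ᵀ = Mᵀf becomes [[26626, 2788, 310]; [2788, 310, 34]; [310, 34, 7]]·[p, q, r]ᵀ = [-33506, -3470, -382]ᵀ.
Inverting the 3×3 Gram matrix, [p, q, r]ᵀ = [-194059/130683, 87079/43561, 193618/130683]ᵀ.

p = -1.48, q = 2.00, r = 1.48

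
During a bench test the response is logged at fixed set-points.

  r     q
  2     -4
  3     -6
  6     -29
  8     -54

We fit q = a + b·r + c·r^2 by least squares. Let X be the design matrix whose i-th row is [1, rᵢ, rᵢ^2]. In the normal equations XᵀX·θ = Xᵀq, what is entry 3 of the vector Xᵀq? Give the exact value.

-4570

Entry 3 ↔ basis r^2, so (Xᵀq)_{3} = Σᵢ (r^2)·qᵢ = (4)·(-4) + (9)·(-6) + (36)·(-29) + (64)·(-54) = -4570.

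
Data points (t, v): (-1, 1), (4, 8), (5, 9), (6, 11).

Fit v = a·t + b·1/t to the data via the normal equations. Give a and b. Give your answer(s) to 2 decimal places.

MᵀM·[a, b]ᵀ = Mᵀv reads: 78·a + 4·b = 142;  4·a + (4069/3600)·b = 139/30.
(Σt·t = 78, Σt·1/t = 4, Σ1/t·1/t = 4069/3600, Σt·v = 142, Σ1/t·v = 139/30.)
det = 78·(4069/3600) − 4² = 43297/600.
a = (142·(4069/3600) − 4·(139/30))/(43297/600) = 255539/129891; b = (78·(139/30) − 4·142)/(43297/600) = -123960/43297.

a = 1.97, b = -2.86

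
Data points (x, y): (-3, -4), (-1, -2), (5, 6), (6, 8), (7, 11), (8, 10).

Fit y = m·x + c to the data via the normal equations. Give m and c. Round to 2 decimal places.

Compute the Gram sums: Σx·x = 184, Σx = 22, Σ1 = 6.
And Σx·y = 249, Σy = 29.
Normal equations: [[184, 22]; [22, 6]]·[m, c]ᵀ = [249, 29]ᵀ.
Eliminating c: 6·(row 1) − 22·(row 2) gives 620·m = 6·249 − 22·29 = 856, so m = 214/155.
Then c = (29 − 22·(214/155))/6 = -71/310.

m = 1.38, c = -0.23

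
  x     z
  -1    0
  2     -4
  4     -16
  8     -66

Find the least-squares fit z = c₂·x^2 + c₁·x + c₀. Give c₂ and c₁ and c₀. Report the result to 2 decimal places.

c₂ = -1.02, c₁ = -0.18, c₀ = 0.75

MᵀM·[c₂, c₁, c₀]ᵀ = Mᵀz reads: 4369·c₂ + 583·c₁ + 85·c₀ = -4496;  583·c₂ + 85·c₁ + 13·c₀ = -600;  85·c₂ + 13·c₁ + 4·c₀ = -86.
(Σx^2·x^2 = 4369, Σx^2·x = 583, Σx^2 = 85, Σx·x = 85, Σx = 13, Σ1 = 4, Σx^2·z = -4496, Σx·z = -600, Σz = -86.)
Inverting the 3×3 Gram matrix, [c₂, c₁, c₀]ᵀ = [-5255/5154, -311/1718, 1945/2577]ᵀ.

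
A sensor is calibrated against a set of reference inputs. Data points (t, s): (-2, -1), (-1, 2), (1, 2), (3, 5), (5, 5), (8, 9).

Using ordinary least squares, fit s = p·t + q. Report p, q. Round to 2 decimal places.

p = 0.88, q = 1.62

Entries of AᵀA: Σt·t = 104, Σt = 14, Σ1 = 6.
And Σt·s = 114, Σs = 22.
Eliminating q: 6·(row 1) − 14·(row 2) gives 428·p = 6·114 − 14·22 = 376, so p = 94/107.
Then q = (22 − 14·(94/107))/6 = 173/107.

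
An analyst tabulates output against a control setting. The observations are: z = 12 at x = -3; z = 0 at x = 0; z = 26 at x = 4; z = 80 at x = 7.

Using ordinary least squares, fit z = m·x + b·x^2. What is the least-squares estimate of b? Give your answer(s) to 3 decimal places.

Normal-equation sums: Σx·x = 74, Σx·x^2 = 380, Σx^2·x^2 = 2738.
Right-hand side: Σx·z = 628, Σx^2·z = 4444.
Eliminating b: 2738·(row 1) − 380·(row 2) gives 58212·m = 2738·628 − 380·4444 = 30744, so m = 122/231.
Then b = (4444 − 380·(122/231))/2738 = 358/231.

b = 1.550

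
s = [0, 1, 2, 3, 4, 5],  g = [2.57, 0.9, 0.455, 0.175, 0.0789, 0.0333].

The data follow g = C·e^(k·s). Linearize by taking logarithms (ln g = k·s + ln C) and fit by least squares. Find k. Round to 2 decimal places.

Let Y = ln g. Fitting Y = k·s + ln C by least squares:
Σs = 15.0000, Σ(s)² = 55.0000, Σln g = -7.6337, Σs·ln g = -34.0785.
Equations: 55.0000·k + 15.0000·ln C = -34.0785;  15.0000·k + 6·ln C = -7.6337.
Slope k = (n·Σs·ln g − Σs·Σln g)/(n·Σ(s)² − (Σs)²) = (6·-34.0785 − 15.0000·-7.6337)/105.0000 = -0.85682; ln C = (Σln g − k·Σs)/n = 0.86977.

k = -0.86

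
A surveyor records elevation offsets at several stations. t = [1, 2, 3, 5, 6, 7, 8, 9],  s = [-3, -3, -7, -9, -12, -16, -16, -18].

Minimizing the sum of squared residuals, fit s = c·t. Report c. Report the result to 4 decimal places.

c = -2.0409

Forming XᵀX = [[269]] and Xᵀs = [-549]ᵀ gives XᵀX·[c]ᵀ = Xᵀs.
Hence c = -549 / 269 ≈ -2.04089.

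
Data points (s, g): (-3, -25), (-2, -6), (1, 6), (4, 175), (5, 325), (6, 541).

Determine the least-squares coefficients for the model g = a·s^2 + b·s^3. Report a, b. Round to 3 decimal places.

Sums needed: Σs^2·s^2 = 2275, Σs^2·s^3 = 11651, Σs^3·s^3 = 67171.
And Σs^2·g = 30158, Σs^3·g = 169410.
det = 2275·67171 − 11651² = 17068224.
a = (30158·67171 − 11651·169410)/17068224 = 12986777/4267056; b = (2275·169410 − 11651·30158)/17068224 = 8509223/4267056.

a = 3.043, b = 1.994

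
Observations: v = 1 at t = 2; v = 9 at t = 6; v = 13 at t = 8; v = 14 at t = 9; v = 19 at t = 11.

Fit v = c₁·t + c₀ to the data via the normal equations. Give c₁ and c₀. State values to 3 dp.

With design matrix M, MᵀM = [[306, 36]; [36, 5]] and Mᵀv = [495, 56]ᵀ.
Determinant 306·5 − 36² = 234.
c₁ = (495·5 − 36·56)/234 = 51/26; c₀ = (306·56 − 36·495)/234 = -38/13.

c₁ = 1.962, c₀ = -2.923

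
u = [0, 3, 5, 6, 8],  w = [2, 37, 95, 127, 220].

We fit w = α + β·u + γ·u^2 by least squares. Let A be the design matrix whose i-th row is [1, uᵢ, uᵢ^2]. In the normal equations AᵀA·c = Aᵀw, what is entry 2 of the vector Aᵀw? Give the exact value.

Entry 2 ↔ basis u, so (Aᵀw)_{2} = Σᵢ (u)·wᵢ = (0)·(2) + (3)·(37) + (5)·(95) + (6)·(127) + (8)·(220) = 3108.

3108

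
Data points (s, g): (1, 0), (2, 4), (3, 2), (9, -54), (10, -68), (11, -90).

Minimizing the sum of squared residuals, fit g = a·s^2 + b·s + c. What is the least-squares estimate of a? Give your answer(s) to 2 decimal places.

a = -1.20

From the data, Σs^2·s^2 = 31300, Σs^2·s = 3096, Σs^2 = 316, Σs·s = 316, Σs = 36, Σ1 = 6.
For Xᵀg: Σs^2·g = -22030, Σs·g = -2142, Σg = -206.
Normal equations: [[31300, 3096, 316]; [3096, 316, 36]; [316, 36, 6]]·[a, b, c]ᵀ = [-22030, -2142, -206]ᵀ.
Row-reducing yields a = -463/386, b = 51471/9650, c = -15263/4825.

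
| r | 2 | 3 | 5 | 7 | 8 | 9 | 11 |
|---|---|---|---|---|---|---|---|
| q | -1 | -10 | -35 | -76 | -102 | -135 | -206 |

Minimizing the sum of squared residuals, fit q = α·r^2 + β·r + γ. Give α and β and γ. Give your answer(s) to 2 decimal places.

The normal system XᵀX·[α, β, γ]ᵀ = Xᵀq is [[28421, 3075, 353]; [3075, 353, 45]; [353, 45, 7]]·[α, β, γ]ᵀ = [-47082, -5036, -565]ᵀ.
Solving the 3×3 system (Gaussian elimination) gives α = -186661/96082, β = 243431/96082, γ = 46472/48041.

α = -1.94, β = 2.53, γ = 0.97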